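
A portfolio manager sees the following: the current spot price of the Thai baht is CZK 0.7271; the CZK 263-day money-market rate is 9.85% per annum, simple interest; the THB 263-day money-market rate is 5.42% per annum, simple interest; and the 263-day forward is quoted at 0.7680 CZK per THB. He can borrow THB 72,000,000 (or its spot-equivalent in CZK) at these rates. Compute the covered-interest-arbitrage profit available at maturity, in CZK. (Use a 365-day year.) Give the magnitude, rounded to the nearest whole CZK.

CZK 1,388,741

T = 263/365 years.
Route A — deposit THB, sell forward: 72,000,000 × 1.0390536986 × 0.7680 = CZK 57,455,513.32.
Route B — convert at spot, deposit CZK: 72,000,000 × 0.7271 × 1.0709739726 = CZK 56,066,772.63.
The quoted forward overvalues THB, so borrow CZK, buy THB at spot, deposit the THB at 5.42%, and sell the proceeds forward at 0.7680.
The gap between the two covered legs is CZK 1,388,741.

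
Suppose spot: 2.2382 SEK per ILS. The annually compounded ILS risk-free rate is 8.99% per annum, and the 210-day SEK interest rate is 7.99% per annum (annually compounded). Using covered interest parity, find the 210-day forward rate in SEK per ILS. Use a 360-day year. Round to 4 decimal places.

T = 210/360 years.
SEK growth factor: (1 + 0.0799)^(210/360) = 1.0458604.
ILS accumulates by (1 + 0.0899)^(210/360) = 1.051499.
So F = 2.2382 × 1.0458604 / 1.051499 = 2.226198 (SEK/ILS).

2.2262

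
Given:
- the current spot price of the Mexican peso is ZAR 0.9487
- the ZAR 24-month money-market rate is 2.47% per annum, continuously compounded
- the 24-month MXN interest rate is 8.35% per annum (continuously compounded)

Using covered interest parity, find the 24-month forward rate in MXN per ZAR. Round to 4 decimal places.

1.1856

T = 2 years.
ZAR accumulates by e^(0.0247×2) = 1.0506405.
MXN growth factor: e^(0.0835×2) = 1.1817543.
So F = 0.9487 × 1.0506405 / 1.1817543 = 0.8434432 (ZAR/MXN).
Quoted the other way: 1/0.8434432 = 1.1856 MXN per ZAR.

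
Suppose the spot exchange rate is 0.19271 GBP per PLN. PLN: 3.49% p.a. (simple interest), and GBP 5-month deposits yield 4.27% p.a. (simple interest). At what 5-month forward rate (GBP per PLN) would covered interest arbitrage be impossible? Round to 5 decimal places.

0.19333

T = 5/12 years.
GBP growth factor: 1 + 0.0427×5/12 = 1.0177917.
Growth of 1 PLN over T: 1 + 0.0349×5/12 = 1.0145417.
Forward (GBP per PLN) = 0.19271 × 1.0177917 / 1.0145417 = 0.1933273.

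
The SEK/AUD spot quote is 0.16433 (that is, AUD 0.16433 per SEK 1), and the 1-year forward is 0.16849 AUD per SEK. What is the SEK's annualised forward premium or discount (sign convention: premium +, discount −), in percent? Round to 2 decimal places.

+2.53%

T = 1 year.
SEK trades forward at +2.53149% vs spot over the period.
Per annum: 0.0253149 / 1 = 0.025315 = 2.53%.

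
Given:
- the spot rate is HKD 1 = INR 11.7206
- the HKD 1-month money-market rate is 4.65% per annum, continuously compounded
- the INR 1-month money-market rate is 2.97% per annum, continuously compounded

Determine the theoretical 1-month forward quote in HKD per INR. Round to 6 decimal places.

T = 1/12 years.
Growth of 1 INR over T: e^(0.0297×1/12) = 1.0024781.
Growth of 1 HKD over T: e^(0.0465×1/12) = 1.0038825.
So F = 11.7206 × 1.0024781 / 1.0038825 = 11.70420 (INR/HKD).
Invert for HKD per INR: 1 / 11.70420 = 0.085439.

0.085439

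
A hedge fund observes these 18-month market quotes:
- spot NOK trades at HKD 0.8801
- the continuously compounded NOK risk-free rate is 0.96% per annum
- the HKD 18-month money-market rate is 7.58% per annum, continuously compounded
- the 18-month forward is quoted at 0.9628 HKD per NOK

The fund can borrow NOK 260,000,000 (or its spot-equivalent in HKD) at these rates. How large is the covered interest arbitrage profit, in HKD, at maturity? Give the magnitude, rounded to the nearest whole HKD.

HKD 2,421,498

T = 18/12 years.
Route A — deposit NOK, sell forward: 260,000,000 × 1.01450417946 × 0.9628 = HKD 253,958,802.24.
Route B — convert at spot, deposit HKD: 260,000,000 × 0.8801 × 1.12041594968 = HKD 256,380,300.10.
The quoted forward undervalues NOK, so borrow NOK, convert to HKD at spot, deposit the HKD at 7.58%, and buy NOK forward at 0.9628 to cover the loan.
Arbitrage profit = |253,958,802.24 − 256,380,300.10| = HKD 2,421,498.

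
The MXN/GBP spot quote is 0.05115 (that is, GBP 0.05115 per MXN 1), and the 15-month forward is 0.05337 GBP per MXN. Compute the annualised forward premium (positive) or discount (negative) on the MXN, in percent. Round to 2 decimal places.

+3.47%

T = 15/12 years.
MXN trades forward at +4.34018% vs spot over the period.
×(1/T) gives 3.47% p.a.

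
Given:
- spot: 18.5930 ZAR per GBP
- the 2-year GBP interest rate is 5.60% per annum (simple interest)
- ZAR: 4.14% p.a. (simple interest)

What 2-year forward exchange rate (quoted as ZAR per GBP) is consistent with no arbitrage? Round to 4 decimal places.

18.1048

T = 2 years.
ZAR accumulates by 1 + 0.0414×2 = 1.082800.
Growth of 1 GBP over T: 1 + 0.0560×2 = 1.112000.
So F = 18.593 × 1.082800 / 1.112000 = 18.104767 (ZAR/GBP).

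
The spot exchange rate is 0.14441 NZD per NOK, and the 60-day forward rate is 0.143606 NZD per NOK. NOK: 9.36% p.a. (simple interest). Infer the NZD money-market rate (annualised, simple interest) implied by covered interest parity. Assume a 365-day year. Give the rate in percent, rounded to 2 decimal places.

T = 60/365 years.
By CIP, F/S equals the NZD-to-NOK growth ratio: 0.143606/0.14441 = 0.9944325.
The NOK side grows by 1 + 0.0936×60/365 = 1.0153863.
Hence g_NZD = 1.0097331.
(1.0097331 − 1)/T = 0.059210, i.e. 5.92%.

5.92%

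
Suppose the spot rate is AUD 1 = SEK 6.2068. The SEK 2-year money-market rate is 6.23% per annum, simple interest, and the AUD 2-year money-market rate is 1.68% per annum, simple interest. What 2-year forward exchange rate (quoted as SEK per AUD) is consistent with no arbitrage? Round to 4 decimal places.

T = 2 years.
SEK accumulates by 1 + 0.0623×2 = 1.124600.
AUD accumulates by 1 + 0.0168×2 = 1.033600.
Forward (SEK per AUD) = 6.2068 × 1.124600 / 1.033600 = 6.753258.

6.7533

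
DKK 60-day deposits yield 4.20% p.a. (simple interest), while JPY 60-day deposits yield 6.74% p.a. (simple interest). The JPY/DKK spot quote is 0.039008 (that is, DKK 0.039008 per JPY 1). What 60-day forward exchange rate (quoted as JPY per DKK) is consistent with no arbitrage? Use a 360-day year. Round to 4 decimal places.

T = 60/360 years.
DKK accumulates by 1 + 0.0420×60/360 = 1.007000.
Growth of 1 JPY over T: 1 + 0.0674×60/360 = 1.01123333.
So F = 0.039008 × 1.007000 / 1.01123333 = 0.038844701 (DKK/JPY).
Invert for JPY per DKK: 1 / 0.038844701 = 25.7435.

25.7435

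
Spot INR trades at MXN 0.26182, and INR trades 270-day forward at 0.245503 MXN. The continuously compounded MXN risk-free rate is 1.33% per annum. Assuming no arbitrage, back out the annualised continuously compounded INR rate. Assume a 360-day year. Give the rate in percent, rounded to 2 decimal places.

T = 270/360 years.
CIP gives F = S · g_MXN/g_INR, so g_MXN/g_INR = 0.245503/0.26182 = 0.9376786.
The MXN side grows by e^(0.0133×270/360) = 1.0100249.
That pins the INR growth at 1.0771547.
r = ln(1.0771547)/(270/360) = 0.099097 → 9.91%.

9.91%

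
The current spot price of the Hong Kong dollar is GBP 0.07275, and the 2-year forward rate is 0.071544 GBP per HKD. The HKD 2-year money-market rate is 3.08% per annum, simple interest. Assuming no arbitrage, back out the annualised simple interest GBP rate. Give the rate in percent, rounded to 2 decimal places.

2.20%

T = 2 years.
F/S = 0.071544/0.07275 = 0.9834227 = (growth of GBP) / (growth of HKD).
HKD growth factor: 1 + 0.0308×2 = 1.061600.
So the GBP growth factor = 1.0440015.
r = (1.0440015 − 1)/2 = 0.022001 → 2.20%.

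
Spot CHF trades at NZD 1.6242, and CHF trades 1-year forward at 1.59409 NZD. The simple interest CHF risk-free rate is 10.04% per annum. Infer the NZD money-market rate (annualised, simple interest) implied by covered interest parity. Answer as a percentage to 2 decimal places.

8.00%

T = 1 year.
F/S = 1.59409/1.6242 = 0.9814616 = (growth of NZD) / (growth of CHF).
CHF growth factor: 1 + 0.1004×1 = 1.100400.
Hence g_NZD = 1.0800003.
r = (1.0800003 − 1)/1 = 0.080000 → 8.00%.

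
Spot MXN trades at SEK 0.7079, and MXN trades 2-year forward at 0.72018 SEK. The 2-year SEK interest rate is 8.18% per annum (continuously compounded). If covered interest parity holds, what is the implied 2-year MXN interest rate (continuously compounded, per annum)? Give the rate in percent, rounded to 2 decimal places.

7.32%

T = 2 years.
F/S = 0.72018/0.7079 = 1.0173471 = (growth of SEK) / (growth of MXN).
SEK growth factor: e^(0.0818×2) = 1.1777431.
Hence g_MXN = 1.157661.
Take logs: ln 1.157661 / 2 = 0.073201, so 7.32%.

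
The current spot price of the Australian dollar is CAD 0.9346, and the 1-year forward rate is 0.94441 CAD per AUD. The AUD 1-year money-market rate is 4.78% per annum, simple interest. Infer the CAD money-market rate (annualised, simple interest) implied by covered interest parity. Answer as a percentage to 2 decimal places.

5.88%

T = 1 year.
CIP gives F = S · g_CAD/g_AUD, so g_CAD/g_AUD = 0.94441/0.9346 = 1.0104965.
The AUD side grows by 1 + 0.0478×1 = 1.047800.
That pins the CAD growth at 1.0587982.
(1.0587982 − 1)/T = 0.058798, i.e. 5.88%.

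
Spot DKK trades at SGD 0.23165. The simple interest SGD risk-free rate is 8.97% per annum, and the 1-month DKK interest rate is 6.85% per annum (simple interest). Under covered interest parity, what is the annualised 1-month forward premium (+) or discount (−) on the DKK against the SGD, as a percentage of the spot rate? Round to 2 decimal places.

+2.11%

T = 1/12 years.
F = S · g_SGD/g_DKK = 0.23165 × 1.007475/1.0057083 = 0.23205693.
Annualised premium = (F − S)/S × (1/T) = (0.23205693 − 0.23165)/0.23165 ÷ (1/12) = 2.11%.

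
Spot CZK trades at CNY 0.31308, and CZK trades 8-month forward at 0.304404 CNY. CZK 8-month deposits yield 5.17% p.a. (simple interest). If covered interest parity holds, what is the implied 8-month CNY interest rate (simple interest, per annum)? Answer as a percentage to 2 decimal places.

T = 8/12 years.
CIP gives F = S · g_CNY/g_CZK, so g_CNY/g_CZK = 0.304404/0.31308 = 0.9722882.
CZK growth factor: 1 + 0.0517×8/12 = 1.0344667.
Hence g_CNY = 1.0057998.
(1.0057998 − 1)/T = 0.008700, i.e. 0.87%.

0.87%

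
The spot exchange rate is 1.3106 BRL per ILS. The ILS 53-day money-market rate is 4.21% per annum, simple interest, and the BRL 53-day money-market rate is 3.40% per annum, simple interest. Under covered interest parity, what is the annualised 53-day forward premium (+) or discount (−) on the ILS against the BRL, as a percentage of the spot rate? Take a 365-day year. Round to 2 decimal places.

T = 53/365 years.
F = S · g_BRL/g_ILS = 1.3106 × 1.004937/1.0061132 = 1.3090678.
Annualised premium = (F − S)/S × (1/T) = (1.3090678 − 1.3106)/1.3106 ÷ (53/365) = -0.81%.

-0.81%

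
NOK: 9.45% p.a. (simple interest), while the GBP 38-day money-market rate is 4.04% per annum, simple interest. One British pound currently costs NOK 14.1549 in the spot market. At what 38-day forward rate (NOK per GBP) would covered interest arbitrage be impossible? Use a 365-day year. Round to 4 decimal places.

14.2343

T = 38/365 years.
NOK accumulates by 1 + 0.0945×38/365 = 1.00983836.
GBP accumulates by 1 + 0.0404×38/365 = 1.00420603.
CIP: F = S · (grow NOK)/(grow GBP) = 14.1549 × 1.00983836/1.00420603 = 14.234291 NOK per GBP.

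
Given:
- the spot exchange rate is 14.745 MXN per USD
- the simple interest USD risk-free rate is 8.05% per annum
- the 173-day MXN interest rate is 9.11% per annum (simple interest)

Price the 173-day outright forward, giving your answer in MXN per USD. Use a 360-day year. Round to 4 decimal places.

14.8173

T = 173/360 years.
Growth of 1 MXN over T: 1 + 0.0911×173/360 = 1.04377861.
Growth of 1 USD over T: 1 + 0.0805×173/360 = 1.03868472.
Forward (MXN per USD) = 14.745 × 1.04377861 / 1.03868472 = 14.817312.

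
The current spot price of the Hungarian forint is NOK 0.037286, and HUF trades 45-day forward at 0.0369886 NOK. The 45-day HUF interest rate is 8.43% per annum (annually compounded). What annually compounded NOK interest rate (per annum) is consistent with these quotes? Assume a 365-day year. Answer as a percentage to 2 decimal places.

1.61%

T = 45/365 years.
CIP gives F = S · g_NOK/g_HUF, so g_NOK/g_HUF = 0.0369886/0.037286 = 0.9920238.
HUF growth factor: (1 + 0.0843)^(45/365) = 1.0100282.
That pins the NOK growth at 1.001972.
r = 1.001972^(365/45) − 1 = 0.016108 → 1.61%.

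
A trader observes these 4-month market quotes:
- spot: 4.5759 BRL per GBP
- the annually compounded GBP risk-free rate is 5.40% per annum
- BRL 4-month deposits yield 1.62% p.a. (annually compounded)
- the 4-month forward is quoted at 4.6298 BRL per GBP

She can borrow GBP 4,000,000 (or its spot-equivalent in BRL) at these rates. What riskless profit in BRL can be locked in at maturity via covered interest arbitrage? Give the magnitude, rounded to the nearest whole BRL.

BRL 444,809

T = 4/12 years.
Route A — deposit GBP, sell forward: 4,000,000 × 1.0176853834 × 4.6298 = BRL 18,846,719.15.
Route B — convert at spot, deposit BRL: 4,000,000 × 4.5759 × 1.0053710996 = BRL 18,401,910.46.
The quoted forward overvalues GBP, so borrow BRL, buy GBP at spot, deposit the GBP at 5.40%, and sell the proceeds forward at 4.6298.
Arbitrage profit = |18,846,719.15 − 18,401,910.46| = BRL 444,809.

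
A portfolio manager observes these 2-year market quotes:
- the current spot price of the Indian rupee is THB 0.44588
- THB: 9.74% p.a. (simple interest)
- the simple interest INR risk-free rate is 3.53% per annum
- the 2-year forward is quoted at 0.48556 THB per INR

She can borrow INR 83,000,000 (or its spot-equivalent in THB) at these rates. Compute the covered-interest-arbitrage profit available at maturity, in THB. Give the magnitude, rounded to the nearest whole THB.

THB 1,070,442

T = 2 years.
Keep in INR, deliver into the forward: 83,000,000·1.070600·0.48556 = THB 43,146,764.49.
Swap to THB now, deposit: 83,000,000·0.44588·1.194800 = THB 44,217,206.19.
The quoted forward undervalues INR, so borrow INR, convert to THB at spot, deposit the THB at 9.74%, and buy INR forward at 0.48556 to cover the loan.
Arbitrage profit = |43,146,764.49 − 44,217,206.19| = THB 1,070,442.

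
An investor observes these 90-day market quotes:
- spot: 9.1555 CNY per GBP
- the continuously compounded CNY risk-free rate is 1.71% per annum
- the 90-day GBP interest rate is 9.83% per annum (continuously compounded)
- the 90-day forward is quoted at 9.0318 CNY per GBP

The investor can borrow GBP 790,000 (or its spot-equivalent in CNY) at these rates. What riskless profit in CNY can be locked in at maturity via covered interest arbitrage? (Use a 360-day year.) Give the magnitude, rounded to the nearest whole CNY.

CNY 48,808

T = 90/360 years.
Invest the GBP and cover forward: 790,000 × 1.024879454 × 9.0318 = CNY 7,312,639.94.
Convert at spot and invest in CNY: 790,000 × 9.1555 × 1.004284151 = CNY 7,263,831.60.
The quoted forward overvalues GBP, so borrow CNY, buy GBP at spot, deposit the GBP at 9.83%, and sell the proceeds forward at 9.0318.
The gap between the two covered legs is CNY 48,808.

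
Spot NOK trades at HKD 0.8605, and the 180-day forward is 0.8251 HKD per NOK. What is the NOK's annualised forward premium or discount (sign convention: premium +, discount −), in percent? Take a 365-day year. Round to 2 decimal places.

-8.34%

T = 180/365 years.
(F − S)/S = (0.8251 − 0.8605)/0.8605 = -0.0411389.
Per annum: -0.0411389 / (180/365) = -0.083421 = -8.34%.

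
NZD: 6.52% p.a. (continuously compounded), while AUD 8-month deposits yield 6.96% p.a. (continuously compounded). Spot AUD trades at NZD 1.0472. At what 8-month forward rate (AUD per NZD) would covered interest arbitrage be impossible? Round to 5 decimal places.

T = 8/12 years.
Growth of 1 NZD over T: e^(0.0652×8/12) = 1.0444252.
Growth of 1 AUD over T: e^(0.0696×8/12) = 1.0474933.
So F = 1.0472 × 1.0444252 / 1.0474933 = 1.044133 (NZD/AUD).
Invert for AUD per NZD: 1 / 1.044133 = 0.95773.

0.95773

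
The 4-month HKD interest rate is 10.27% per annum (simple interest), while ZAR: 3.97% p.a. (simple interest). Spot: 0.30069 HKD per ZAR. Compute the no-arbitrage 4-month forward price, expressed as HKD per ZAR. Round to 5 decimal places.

T = 4/12 years.
HKD accumulates by 1 + 0.1027×4/12 = 1.0342333.
ZAR growth factor: 1 + 0.0397×4/12 = 1.0132333.
Forward (HKD per ZAR) = 0.30069 × 1.0342333 / 1.0132333 = 0.3069220.

0.30692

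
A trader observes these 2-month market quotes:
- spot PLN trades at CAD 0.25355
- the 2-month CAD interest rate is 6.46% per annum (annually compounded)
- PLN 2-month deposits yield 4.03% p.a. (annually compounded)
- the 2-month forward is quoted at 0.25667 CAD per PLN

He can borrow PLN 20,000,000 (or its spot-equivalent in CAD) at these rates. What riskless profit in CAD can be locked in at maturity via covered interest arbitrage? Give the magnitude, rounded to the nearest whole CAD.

CAD 43,131

T = 2/12 years.
Route A — deposit PLN, sell forward: 20,000,000 × 1.006606583 × 0.25667 = CAD 5,167,314.23.
Route B — convert at spot, deposit CAD: 20,000,000 × 0.25355 × 1.010487806 = CAD 5,124,183.66.
The quoted forward overvalues PLN, so borrow CAD, buy PLN at spot, deposit the PLN at 4.03%, and sell the proceeds forward at 0.25667.
Profit = 5,167,314.23 − 5,124,183.66 = CAD 43,131.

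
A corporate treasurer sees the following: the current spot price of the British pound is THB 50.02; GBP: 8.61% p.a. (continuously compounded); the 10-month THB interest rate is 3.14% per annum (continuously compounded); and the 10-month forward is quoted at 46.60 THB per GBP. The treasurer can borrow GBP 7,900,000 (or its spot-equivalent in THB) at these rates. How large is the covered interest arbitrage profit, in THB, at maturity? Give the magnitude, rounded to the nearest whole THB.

T = 10/12 years.
Keep in GBP, deliver into the forward: 7,900,000·1.07438671381·46.60 = THB 395,524,724.82.
Swap to THB now, deposit: 7,900,000·50.02·1.02651201955 = THB 405,634,436.62.
The quoted forward undervalues GBP, so borrow GBP, convert to THB at spot, deposit the THB at 3.14%, and buy GBP forward at 46.60 to cover the loan.
Arbitrage profit = |395,524,724.82 − 405,634,436.62| = THB 10,109,712.

THB 10,109,712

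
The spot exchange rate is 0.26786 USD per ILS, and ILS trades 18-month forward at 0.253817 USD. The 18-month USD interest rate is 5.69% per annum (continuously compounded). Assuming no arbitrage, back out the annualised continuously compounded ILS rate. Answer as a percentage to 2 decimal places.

T = 18/12 years.
CIP gives F = S · g_USD/g_ILS, so g_USD/g_ILS = 0.253817/0.26786 = 0.9475734.
The USD side grows by e^(0.0569×18/12) = 1.0890982.
That pins the ILS growth at 1.149355.
r = ln(1.149355)/(18/12) = 0.092801 → 9.28%.

9.28%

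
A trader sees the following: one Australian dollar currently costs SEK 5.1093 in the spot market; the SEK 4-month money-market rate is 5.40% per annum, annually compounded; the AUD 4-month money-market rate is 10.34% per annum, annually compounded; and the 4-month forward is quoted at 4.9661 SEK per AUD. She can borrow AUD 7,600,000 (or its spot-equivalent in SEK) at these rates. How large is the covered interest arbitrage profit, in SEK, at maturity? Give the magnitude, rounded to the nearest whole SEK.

T = 4/12 years.
Route A — deposit AUD, sell forward: 7,600,000 × 1.0333425829 × 4.9661 = SEK 39,000,787.77.
Route B — convert at spot, deposit SEK: 7,600,000 × 5.1093 × 1.0176853834 = SEK 39,517,415.46.
The quoted forward undervalues AUD, so borrow AUD, convert to SEK at spot, deposit the SEK at 5.40%, and buy AUD forward at 4.9661 to cover the loan.
Arbitrage profit = |39,000,787.77 − 39,517,415.46| = SEK 516,628.

SEK 516,628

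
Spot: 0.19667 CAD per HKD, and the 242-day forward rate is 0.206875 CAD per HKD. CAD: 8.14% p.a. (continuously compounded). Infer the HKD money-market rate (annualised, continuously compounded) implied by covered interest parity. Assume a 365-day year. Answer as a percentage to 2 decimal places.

0.51%

T = 242/365 years.
CIP gives F = S · g_CAD/g_HKD, so g_CAD/g_HKD = 0.206875/0.19667 = 1.0518890.
The CAD side grows by e^(0.0814×242/365) = 1.0554522.
So the HKD growth factor = 1.0033874.
Take logs: ln 1.0033874 / (242/365) = 0.005100, so 0.51%.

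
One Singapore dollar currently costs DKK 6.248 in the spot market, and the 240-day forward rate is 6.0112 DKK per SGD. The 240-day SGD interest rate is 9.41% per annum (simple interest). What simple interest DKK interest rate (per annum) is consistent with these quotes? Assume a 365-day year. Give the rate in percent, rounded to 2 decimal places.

3.29%

T = 240/365 years.
F/S = 6.0112/6.248 = 0.9620999 = (growth of DKK) / (growth of SGD).
The SGD side grows by 1 + 0.0941×240/365 = 1.061874.
That pins the DKK growth at 1.0216289.
r = (1.0216289 − 1)/(240/365) = 0.032894 → 3.29%.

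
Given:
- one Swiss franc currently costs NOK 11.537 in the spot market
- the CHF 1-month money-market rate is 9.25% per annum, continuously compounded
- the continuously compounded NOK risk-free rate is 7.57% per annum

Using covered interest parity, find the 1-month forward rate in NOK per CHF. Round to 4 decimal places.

11.5209

T = 1/12 years.
Growth of 1 NOK over T: e^(0.0757×1/12) = 1.00632827.
CHF accumulates by e^(0.0925×1/12) = 1.00773812.
CIP: F = S · (grow NOK)/(grow CHF) = 11.537 × 1.00632827/1.00773812 = 11.520859 NOK per CHF.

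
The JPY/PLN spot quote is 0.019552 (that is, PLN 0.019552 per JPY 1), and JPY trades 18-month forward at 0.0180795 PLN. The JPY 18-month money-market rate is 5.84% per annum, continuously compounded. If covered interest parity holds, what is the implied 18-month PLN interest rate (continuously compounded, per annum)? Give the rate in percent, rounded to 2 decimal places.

0.62%

T = 18/12 years.
F/S = 0.0180795/0.019552 = 0.9246880 = (growth of PLN) / (growth of JPY).
JPY growth factor: e^(0.0584×18/12) = 1.0915514.
That pins the PLN growth at 1.0093445.
Take logs: ln 1.0093445 / (18/12) = 0.006201, so 0.62%.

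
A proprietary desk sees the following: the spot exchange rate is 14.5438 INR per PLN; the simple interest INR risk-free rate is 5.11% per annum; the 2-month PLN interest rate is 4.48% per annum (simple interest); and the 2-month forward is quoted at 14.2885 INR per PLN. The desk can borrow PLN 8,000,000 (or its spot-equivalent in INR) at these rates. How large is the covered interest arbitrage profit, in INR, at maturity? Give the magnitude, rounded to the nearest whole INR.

INR 2,179,818

T = 2/12 years.
Route A — deposit PLN, sell forward: 8,000,000 × 1.00746666667 × 14.2885 = INR 115,161,499.73.
Route B — convert at spot, deposit INR: 8,000,000 × 14.5438 × 1.00851666667 = INR 117,341,317.57.
The quoted forward undervalues PLN, so borrow PLN, convert to INR at spot, deposit the INR at 5.11%, and buy PLN forward at 14.2885 to cover the loan.
The gap between the two covered legs is INR 2,179,818.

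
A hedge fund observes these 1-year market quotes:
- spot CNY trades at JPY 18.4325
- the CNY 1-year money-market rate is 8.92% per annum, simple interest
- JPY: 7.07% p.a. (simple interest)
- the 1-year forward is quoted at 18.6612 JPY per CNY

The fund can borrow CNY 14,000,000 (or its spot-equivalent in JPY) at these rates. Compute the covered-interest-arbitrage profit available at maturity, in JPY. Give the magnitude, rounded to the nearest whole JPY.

T = 1 year.
Invest the CNY and cover forward: 14,000,000 × 1.089200 × 18.6612 = JPY 284,560,906.56.
Convert at spot and invest in JPY: 14,000,000 × 18.4325 × 1.070700 = JPY 276,299,488.50.
The quoted forward overvalues CNY, so borrow JPY, buy CNY at spot, deposit the CNY at 8.92%, and sell the proceeds forward at 18.6612.
The gap between the two covered legs is JPY 8,261,418.

JPY 8,261,418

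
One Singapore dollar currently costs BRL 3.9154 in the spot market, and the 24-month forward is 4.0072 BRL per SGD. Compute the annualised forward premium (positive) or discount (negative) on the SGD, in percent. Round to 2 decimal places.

+1.17%

T = 2 years.
SGD trades forward at +2.34459% vs spot over the period.
Per annum: 0.0234459 / 2 = 0.011723 = 1.17%.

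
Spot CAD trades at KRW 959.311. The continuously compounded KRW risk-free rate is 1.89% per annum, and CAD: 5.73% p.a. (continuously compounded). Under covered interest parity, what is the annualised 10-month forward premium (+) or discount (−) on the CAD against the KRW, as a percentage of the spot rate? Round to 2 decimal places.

T = 10/12 years.
F = S · g_KRW/g_CAD = 959.311 × 1.0158747/1.0489084 = 929.099027.
Annualised premium = (F − S)/S × (1/T) = (929.099027 − 959.311)/959.311 ÷ (10/12) = -3.78%.

-3.78%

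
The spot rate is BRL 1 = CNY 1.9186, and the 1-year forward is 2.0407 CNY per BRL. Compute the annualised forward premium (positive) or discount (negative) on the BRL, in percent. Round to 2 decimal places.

+6.36%

T = 1 year.
(F − S)/S = (2.0407 − 1.9186)/1.9186 = 0.0636402.
Per annum: 0.0636402 / 1 = 0.063640 = 6.36%.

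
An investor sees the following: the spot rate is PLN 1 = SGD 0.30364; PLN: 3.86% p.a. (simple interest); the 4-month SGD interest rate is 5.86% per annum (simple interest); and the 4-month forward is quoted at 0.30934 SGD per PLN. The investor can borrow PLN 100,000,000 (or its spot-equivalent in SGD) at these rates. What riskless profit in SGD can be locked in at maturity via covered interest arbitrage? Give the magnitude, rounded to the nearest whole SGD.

SGD 374,907

T = 4/12 years.
Route A — deposit PLN, sell forward: 100,000,000 × 1.0128666667 × 0.30934 = SGD 31,332,017.47.
Route B — convert at spot, deposit SGD: 100,000,000 × 0.30364 × 1.0195333333 = SGD 30,957,110.13.
The quoted forward overvalues PLN, so borrow SGD, buy PLN at spot, deposit the PLN at 3.86%, and sell the proceeds forward at 0.30934.
Profit = 31,332,017.47 − 30,957,110.13 = SGD 374,907.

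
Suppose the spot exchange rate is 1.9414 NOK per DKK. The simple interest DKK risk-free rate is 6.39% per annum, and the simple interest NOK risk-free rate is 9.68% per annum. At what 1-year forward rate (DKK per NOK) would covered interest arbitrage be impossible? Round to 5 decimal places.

T = 1 year.
NOK accumulates by 1 + 0.0968×1 = 1.096800.
Growth of 1 DKK over T: 1 + 0.0639×1 = 1.063900.
So F = 1.9414 × 1.096800 / 1.063900 = 2.001436 (NOK/DKK).
Quoted the other way: 1/2.001436 = 0.49964 DKK per NOK.

0.49964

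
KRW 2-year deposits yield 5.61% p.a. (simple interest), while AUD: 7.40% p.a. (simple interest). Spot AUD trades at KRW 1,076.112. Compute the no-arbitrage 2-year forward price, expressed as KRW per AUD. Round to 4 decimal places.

1042.5538

T = 2 years.
Growth of 1 KRW over T: 1 + 0.0561×2 = 1.112200.
Growth of 1 AUD over T: 1 + 0.0740×2 = 1.148000.
CIP: F = S · (grow KRW)/(grow AUD) = 1076.112 × 1.112200/1.148000 = 1042.553803 KRW per AUD.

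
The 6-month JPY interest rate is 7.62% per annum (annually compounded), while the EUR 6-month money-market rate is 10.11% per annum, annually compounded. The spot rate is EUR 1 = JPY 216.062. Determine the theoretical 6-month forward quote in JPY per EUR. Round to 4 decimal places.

213.6050

T = 6/12 years.
Growth of 1 JPY over T: (1 + 0.0762)^(6/12) = 1.037400598.
EUR growth factor: (1 + 0.1011)^(6/12) = 1.049333122.
Forward (JPY per EUR) = 216.062 × 1.037400598 / 1.049333122 = 213.605044.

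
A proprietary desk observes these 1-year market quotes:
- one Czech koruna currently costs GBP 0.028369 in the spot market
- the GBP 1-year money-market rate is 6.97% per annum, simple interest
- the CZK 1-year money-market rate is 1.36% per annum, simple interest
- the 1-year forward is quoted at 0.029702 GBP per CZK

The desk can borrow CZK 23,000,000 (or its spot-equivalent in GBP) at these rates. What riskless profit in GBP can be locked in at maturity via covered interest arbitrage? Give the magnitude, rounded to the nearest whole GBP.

GBP 5,529

T = 1 year.
Invest the CZK and cover forward: 23,000,000 × 1.013600 × 0.029702 = GBP 692,436.79.
Convert at spot and invest in GBP: 23,000,000 × 0.028369 × 1.069700 = GBP 697,965.34.
The quoted forward undervalues CZK, so borrow CZK, convert to GBP at spot, deposit the GBP at 6.97%, and buy CZK forward at 0.029702 to cover the loan.
Arbitrage profit = |692,436.79 − 697,965.34| = GBP 5,529.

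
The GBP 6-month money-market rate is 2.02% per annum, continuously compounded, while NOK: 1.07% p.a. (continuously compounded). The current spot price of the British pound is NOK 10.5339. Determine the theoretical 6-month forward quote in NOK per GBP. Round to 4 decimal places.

10.4840

T = 6/12 years.
NOK accumulates by e^(0.0107×6/12) = 1.00536434.
GBP accumulates by e^(0.0202×6/12) = 1.01015118.
CIP: F = S · (grow NOK)/(grow GBP) = 10.5339 × 1.00536434/1.01015118 = 10.483983 NOK per GBP.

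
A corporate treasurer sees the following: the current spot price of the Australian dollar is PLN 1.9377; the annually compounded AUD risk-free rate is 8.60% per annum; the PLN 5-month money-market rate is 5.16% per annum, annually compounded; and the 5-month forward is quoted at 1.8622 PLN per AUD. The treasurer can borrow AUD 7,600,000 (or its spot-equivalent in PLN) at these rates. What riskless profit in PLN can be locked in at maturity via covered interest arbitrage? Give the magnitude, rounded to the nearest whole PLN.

PLN 390,815

T = 5/12 years.
Keep in AUD, deliver into the forward: 7,600,000·1.0349731755·1.8622 = PLN 14,647,685.56.
Swap to PLN now, deposit: 7,600,000·1.9377·1.0211849538 = PLN 15,038,500.65.
The quoted forward undervalues AUD, so borrow AUD, convert to PLN at spot, deposit the PLN at 5.16%, and buy AUD forward at 1.8622 to cover the loan.
Profit = 15,038,500.65 − 14,647,685.56 = PLN 390,815.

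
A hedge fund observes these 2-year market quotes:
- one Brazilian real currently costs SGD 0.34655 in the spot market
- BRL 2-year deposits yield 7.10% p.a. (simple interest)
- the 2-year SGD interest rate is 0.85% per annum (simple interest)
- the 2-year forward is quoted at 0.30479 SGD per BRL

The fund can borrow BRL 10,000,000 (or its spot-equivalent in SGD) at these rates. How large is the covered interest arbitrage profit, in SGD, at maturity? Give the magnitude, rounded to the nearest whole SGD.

T = 2 years.
Keep in BRL, deliver into the forward: 10,000,000·1.142000·0.30479 = SGD 3,480,701.80.
Swap to SGD now, deposit: 10,000,000·0.34655·1.017000 = SGD 3,524,413.50.
The quoted forward undervalues BRL, so borrow BRL, convert to SGD at spot, deposit the SGD at 0.85%, and buy BRL forward at 0.30479 to cover the loan.
Arbitrage profit = |3,480,701.80 − 3,524,413.50| = SGD 43,712.

SGD 43,712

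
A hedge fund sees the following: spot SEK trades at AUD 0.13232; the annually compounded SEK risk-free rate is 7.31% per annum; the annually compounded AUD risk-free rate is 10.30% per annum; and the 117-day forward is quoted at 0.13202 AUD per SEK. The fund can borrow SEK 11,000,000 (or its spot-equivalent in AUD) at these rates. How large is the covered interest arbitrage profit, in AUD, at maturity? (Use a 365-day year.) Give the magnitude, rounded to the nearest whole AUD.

T = 117/365 years.
Route A — deposit SEK, sell forward: 11,000,000 × 1.02287285 × 0.13202 = AUD 1,485,436.41.
Route B — convert at spot, deposit AUD: 11,000,000 × 0.13232 × 1.031923477 = AUD 1,501,985.26.
The quoted forward undervalues SEK, so borrow SEK, convert to AUD at spot, deposit the AUD at 10.30%, and buy SEK forward at 0.13202 to cover the loan.
Profit = 1,501,985.26 − 1,485,436.41 = AUD 16,549.

AUD 16,549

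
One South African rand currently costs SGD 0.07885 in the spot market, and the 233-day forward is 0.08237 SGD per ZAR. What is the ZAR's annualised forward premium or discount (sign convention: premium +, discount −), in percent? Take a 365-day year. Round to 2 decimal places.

T = 233/365 years.
Period premium: (0.08237 − 0.07885)/0.07885 = 0.0446417.
×(1/T) gives 6.99% p.a.

+6.99%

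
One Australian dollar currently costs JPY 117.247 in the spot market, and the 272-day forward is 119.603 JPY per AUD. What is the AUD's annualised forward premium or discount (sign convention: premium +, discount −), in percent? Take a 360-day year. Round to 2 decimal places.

T = 272/360 years.
AUD trades forward at +2.00943% vs spot over the period.
×(1/T) gives 2.66% p.a.

+2.66%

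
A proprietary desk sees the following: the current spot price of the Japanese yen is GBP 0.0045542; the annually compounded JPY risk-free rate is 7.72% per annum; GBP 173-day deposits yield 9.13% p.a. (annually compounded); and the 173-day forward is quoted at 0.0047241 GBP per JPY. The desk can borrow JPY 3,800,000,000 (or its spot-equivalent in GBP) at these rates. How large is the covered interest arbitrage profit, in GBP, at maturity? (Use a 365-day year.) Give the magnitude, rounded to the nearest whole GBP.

GBP 557,943

T = 173/365 years.
Keep in JPY, deliver into the forward: 3,800,000,000·1.0358755503·0.0047241 = GBP 18,595,602.81.
Swap to GBP now, deposit: 3,800,000,000·0.0045542·1.0422802057 = GBP 18,037,659.55.
The quoted forward overvalues JPY, so borrow GBP, buy JPY at spot, deposit the JPY at 7.72%, and sell the proceeds forward at 0.0047241.
Arbitrage profit = |18,595,602.81 − 18,037,659.55| = GBP 557,943.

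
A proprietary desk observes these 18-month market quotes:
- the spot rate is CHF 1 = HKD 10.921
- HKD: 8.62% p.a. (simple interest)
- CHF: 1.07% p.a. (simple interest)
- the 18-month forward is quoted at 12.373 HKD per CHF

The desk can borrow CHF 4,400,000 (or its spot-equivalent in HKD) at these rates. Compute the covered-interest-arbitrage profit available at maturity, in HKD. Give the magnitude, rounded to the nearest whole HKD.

HKD 1,049,406

T = 18/12 years.
Route A — deposit CHF, sell forward: 4,400,000 × 1.016050 × 12.373 = HKD 55,314,981.26.
Route B — convert at spot, deposit HKD: 4,400,000 × 10.921 × 1.129300 = HKD 54,265,575.32.
The quoted forward overvalues CHF, so borrow HKD, buy CHF at spot, deposit the CHF at 1.07%, and sell the proceeds forward at 12.373.
Arbitrage profit = |55,314,981.26 − 54,265,575.32| = HKD 1,049,406.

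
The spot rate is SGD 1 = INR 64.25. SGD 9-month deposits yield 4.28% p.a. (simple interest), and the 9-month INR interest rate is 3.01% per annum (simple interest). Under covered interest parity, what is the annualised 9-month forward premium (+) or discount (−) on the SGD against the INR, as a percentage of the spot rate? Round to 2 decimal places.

T = 9/12 years.
No-arbitrage forward: 64.25 × 1.022575 / 1.032100 = 63.65705 INR/SGD.
(F − S)/S ÷ T = (63.65705 − 64.25)/64.25/(9/12) = -0.012305 → -1.23%.

-1.23%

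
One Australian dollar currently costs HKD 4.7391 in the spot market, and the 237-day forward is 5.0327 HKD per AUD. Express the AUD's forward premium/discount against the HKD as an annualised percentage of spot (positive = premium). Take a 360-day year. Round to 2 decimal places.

T = 237/360 years.
(F − S)/S = (5.0327 − 4.7391)/4.7391 = 0.0619527.
×(1/T) gives 9.41% p.a.

+9.41%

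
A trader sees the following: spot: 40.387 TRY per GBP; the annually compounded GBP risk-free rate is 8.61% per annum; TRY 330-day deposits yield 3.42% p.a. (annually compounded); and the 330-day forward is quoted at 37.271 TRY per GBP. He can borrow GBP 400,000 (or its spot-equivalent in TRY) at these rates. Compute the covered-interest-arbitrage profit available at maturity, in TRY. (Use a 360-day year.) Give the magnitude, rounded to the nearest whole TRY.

TRY 579,590

T = 330/360 years.
Invest the GBP and cover forward: 400,000 × 1.078650285 × 37.271 = TRY 16,080,949.91.
Convert at spot and invest in TRY: 400,000 × 40.387 × 1.0313058683 = TRY 16,660,540.04.
The quoted forward undervalues GBP, so borrow GBP, convert to TRY at spot, deposit the TRY at 3.42%, and buy GBP forward at 37.271 to cover the loan.
Arbitrage profit = |16,080,949.91 − 16,660,540.04| = TRY 579,590.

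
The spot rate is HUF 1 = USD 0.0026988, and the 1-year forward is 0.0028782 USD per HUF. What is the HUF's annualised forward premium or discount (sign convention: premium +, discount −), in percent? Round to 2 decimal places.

+6.65%

T = 1 year.
HUF trades forward at +6.64740% vs spot over the period.
Annualise by dividing by T: 0.0664740 / 1 = 0.066474 → 6.65%.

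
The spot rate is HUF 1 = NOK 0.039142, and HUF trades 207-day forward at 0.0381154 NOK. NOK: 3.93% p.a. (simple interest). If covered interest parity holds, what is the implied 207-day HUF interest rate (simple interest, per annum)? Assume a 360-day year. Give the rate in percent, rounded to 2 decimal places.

T = 207/360 years.
F/S = 0.0381154/0.039142 = 0.9737724 = (growth of NOK) / (growth of HUF).
NOK growth factor: 1 + 0.0393×207/360 = 1.0225975.
So the HUF growth factor = 1.0501402.
(1.0501402 − 1)/T = 0.087200, i.e. 8.72%.

8.72%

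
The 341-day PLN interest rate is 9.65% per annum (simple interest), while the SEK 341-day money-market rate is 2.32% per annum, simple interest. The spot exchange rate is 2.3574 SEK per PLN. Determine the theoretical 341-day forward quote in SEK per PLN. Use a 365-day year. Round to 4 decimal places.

2.2093

T = 341/365 years.
Growth of 1 SEK over T: 1 + 0.0232×341/365 = 1.0216745.
PLN growth factor: 1 + 0.0965×341/365 = 1.0901548.
So F = 2.3574 × 1.0216745 / 1.0901548 = 2.209315 (SEK/PLN).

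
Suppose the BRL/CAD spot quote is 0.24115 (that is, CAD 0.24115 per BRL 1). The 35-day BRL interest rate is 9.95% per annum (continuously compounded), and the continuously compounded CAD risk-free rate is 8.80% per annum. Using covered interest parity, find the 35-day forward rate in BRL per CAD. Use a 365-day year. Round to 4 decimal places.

4.1514

T = 35/365 years.
CAD accumulates by e^(0.0880×35/365) = 1.0084741.
BRL growth factor: e^(0.0995×35/365) = 1.0095868.
Forward (CAD per BRL) = 0.24115 × 1.0084741 / 1.0095868 = 0.2408842.
Quoted the other way: 1/0.2408842 = 4.1514 BRL per CAD.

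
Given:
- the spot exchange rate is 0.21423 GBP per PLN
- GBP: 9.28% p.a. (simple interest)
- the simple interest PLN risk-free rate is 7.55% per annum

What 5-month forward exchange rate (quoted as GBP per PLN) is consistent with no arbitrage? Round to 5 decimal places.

0.21573

T = 5/12 years.
GBP accumulates by 1 + 0.0928×5/12 = 1.0386667.
PLN growth factor: 1 + 0.0755×5/12 = 1.0314583.
CIP: F = S · (grow GBP)/(grow PLN) = 0.21423 × 1.0386667/1.0314583 = 0.2157272 GBP per PLN.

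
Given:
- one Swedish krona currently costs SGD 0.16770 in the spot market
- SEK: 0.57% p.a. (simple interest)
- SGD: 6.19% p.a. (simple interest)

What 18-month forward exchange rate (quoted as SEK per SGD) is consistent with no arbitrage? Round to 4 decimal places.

T = 18/12 years.
Growth of 1 SGD over T: 1 + 0.0619×18/12 = 1.092850.
SEK growth factor: 1 + 0.0057×18/12 = 1.008550.
Forward (SGD per SEK) = 0.1677 × 1.092850 / 1.008550 = 0.1817173.
Invert for SEK per SGD: 1 / 0.1817173 = 5.5031.

5.5031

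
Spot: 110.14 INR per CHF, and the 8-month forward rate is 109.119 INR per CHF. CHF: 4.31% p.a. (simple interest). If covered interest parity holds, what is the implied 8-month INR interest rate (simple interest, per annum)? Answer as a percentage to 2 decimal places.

T = 8/12 years.
CIP gives F = S · g_INR/g_CHF, so g_INR/g_CHF = 109.119/110.14 = 0.9907300.
CHF growth factor: 1 + 0.0431×8/12 = 1.0287333.
That pins the INR growth at 1.0191969.
(1.0191969 − 1)/T = 0.028795, i.e. 2.88%.

2.88%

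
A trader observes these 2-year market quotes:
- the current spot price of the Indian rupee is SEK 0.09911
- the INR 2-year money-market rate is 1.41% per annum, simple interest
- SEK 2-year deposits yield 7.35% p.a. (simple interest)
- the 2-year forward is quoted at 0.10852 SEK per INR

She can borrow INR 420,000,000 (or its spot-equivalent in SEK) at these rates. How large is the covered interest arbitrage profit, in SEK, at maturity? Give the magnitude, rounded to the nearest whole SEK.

T = 2 years.
Invest the INR and cover forward: 420,000,000 × 1.028200 × 0.10852 = SEK 46,863,710.88.
Convert at spot and invest in SEK: 420,000,000 × 0.09911 × 1.147000 = SEK 47,745,251.40.
The quoted forward undervalues INR, so borrow INR, convert to SEK at spot, deposit the SEK at 7.35%, and buy INR forward at 0.10852 to cover the loan.
Profit = 47,745,251.40 − 46,863,710.88 = SEK 881,541.

SEK 881,541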